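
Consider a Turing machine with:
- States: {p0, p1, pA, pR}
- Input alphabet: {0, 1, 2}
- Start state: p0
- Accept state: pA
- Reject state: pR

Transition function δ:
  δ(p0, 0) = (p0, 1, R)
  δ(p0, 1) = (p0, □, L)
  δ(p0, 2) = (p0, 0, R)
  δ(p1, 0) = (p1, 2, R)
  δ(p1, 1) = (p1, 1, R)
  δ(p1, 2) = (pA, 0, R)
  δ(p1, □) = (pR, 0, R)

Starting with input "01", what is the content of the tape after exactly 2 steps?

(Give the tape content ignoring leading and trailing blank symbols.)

Execution trace:
Initial: [p0]01
Step 1: δ(p0, 0) = (p0, 1, R) → 1[p0]1
Step 2: δ(p0, 1) = (p0, □, L) → [p0]1□

After 2 steps, the tape (ignoring leading/trailing blanks) is: 1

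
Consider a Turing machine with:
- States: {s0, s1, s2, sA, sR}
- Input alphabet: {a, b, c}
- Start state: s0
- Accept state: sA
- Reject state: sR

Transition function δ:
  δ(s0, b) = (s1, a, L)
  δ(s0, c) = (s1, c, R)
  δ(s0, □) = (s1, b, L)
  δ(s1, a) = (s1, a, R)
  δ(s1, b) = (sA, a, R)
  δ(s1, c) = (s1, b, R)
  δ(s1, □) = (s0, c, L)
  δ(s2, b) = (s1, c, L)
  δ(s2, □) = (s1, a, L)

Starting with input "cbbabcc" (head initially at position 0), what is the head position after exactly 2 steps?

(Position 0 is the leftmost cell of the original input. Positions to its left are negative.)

Execution trace (head position shown):
Step 0: [s0]cbbabcc  (head at position 0)
Step 1: move right → c[s1]bbabcc  (head at position 1)
Step 2: move right → ca[sA]babcc  (head at position 2)

After 2 steps, the head is at position 2.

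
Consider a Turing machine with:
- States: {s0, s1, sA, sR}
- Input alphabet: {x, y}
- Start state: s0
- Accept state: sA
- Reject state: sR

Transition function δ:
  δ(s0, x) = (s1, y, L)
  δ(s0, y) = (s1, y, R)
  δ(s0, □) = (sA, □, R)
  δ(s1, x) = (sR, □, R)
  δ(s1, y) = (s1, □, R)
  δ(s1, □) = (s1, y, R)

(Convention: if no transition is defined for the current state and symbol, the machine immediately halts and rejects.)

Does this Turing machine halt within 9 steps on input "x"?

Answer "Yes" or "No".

Execution trace:
Initial: [s0]x
Step 1: δ(s0, x) = (s1, y, L) → [s1]□y
Step 2: δ(s1, □) = (s1, y, R) → y[s1]y
Step 3: δ(s1, y) = (s1, □, R) → y□[s1]□
Step 4: δ(s1, □) = (s1, y, R) → y□y[s1]□
Step 5: δ(s1, □) = (s1, y, R) → y□yy[s1]□
Step 6: δ(s1, □) = (s1, y, R) → y□yyy[s1]□
Step 7: δ(s1, □) = (s1, y, R) → y□yyyy[s1]□
Step 8: δ(s1, □) = (s1, y, R) → y□yyyyy[s1]□
Step 9: δ(s1, □) = (s1, y, R) → y□yyyyyy[s1]□

The machine has not reached a halting state after 9 steps.
The machine did not halt within the 9-step bound.

Answer: No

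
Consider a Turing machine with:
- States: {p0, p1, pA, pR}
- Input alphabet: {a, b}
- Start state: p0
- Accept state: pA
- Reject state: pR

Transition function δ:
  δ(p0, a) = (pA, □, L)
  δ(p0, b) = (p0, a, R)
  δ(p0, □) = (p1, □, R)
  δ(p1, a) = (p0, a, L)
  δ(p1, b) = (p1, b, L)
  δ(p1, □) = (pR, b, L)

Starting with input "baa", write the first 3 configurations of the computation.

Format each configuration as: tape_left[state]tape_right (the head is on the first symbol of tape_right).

Transitions applied:
Step 1: δ(p0, b) = (p0, a, R)
Step 2: δ(p0, a) = (pA, □, L)

The first 3 configurations are:
[p0]baa ⊢ a[p0]aa ⊢ [pA]a□a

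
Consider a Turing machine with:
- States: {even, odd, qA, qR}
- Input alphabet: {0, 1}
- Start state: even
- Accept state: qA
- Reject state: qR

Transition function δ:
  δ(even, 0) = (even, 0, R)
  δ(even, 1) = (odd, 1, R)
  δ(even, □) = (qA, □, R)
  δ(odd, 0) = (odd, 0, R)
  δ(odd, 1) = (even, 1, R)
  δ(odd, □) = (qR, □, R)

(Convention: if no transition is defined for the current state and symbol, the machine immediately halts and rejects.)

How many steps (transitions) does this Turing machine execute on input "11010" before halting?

Execution trace:
Initial: [even]11010
Step 1: δ(even, 1) = (odd, 1, R) → 1[odd]1010
Step 2: δ(odd, 1) = (even, 1, R) → 11[even]010
Step 3: δ(even, 0) = (even, 0, R) → 110[even]10
Step 4: δ(even, 1) = (odd, 1, R) → 1101[odd]0
Step 5: δ(odd, 0) = (odd, 0, R) → 11010[odd]□
Step 6: δ(odd, □) = (qR, □, R) → 11010□[qR]□

The machine reaches the reject state qR and halts.

The machine executed 6 steps before halting.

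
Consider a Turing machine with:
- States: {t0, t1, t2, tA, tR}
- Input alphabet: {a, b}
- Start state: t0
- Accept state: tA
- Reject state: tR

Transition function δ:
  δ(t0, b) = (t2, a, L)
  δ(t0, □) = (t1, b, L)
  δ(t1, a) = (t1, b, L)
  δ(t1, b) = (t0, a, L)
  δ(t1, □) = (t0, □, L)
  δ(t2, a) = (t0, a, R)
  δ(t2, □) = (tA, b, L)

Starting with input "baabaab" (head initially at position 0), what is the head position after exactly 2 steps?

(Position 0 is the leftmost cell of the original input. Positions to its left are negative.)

Execution trace (head position shown):
Step 0: [t0]baabaab  (head at position 0)
Step 1: move left → [t2]□aaabaab  (head at position -1)
Step 2: move left → [tA]□baaabaab  (head at position -2)

After 2 steps, the head is at position -2.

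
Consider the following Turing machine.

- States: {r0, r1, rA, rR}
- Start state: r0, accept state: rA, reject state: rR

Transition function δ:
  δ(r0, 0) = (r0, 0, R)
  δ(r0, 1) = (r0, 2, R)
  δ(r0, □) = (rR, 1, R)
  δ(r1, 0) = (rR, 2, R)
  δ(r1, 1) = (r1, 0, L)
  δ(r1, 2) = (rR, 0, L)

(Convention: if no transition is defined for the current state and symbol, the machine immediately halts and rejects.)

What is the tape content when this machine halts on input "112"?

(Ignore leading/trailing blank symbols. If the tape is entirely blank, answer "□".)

Execution trace:
Initial: [r0]112
Step 1: δ(r0, 1) = (r0, 2, R) → 2[r0]12
Step 2: δ(r0, 1) = (r0, 2, R) → 22[r0]2

No transition is defined for δ(r0, 2). By convention the machine halts and rejects.

Final tape (ignoring leading/trailing blanks): 222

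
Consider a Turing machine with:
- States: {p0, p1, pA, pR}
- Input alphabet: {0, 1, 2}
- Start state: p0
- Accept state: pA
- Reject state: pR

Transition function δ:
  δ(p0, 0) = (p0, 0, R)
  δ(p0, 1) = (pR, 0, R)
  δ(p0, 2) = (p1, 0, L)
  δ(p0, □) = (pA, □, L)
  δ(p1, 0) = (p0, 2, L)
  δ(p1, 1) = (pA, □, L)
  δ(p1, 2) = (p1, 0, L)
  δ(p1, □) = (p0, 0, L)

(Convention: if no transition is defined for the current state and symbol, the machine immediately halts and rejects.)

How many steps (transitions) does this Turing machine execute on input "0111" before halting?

Execution trace:
Initial: [p0]0111
Step 1: δ(p0, 0) = (p0, 0, R) → 0[p0]111
Step 2: δ(p0, 1) = (pR, 0, R) → 00[pR]11

The machine reaches the reject state pR and halts.

The machine executed 2 steps before halting.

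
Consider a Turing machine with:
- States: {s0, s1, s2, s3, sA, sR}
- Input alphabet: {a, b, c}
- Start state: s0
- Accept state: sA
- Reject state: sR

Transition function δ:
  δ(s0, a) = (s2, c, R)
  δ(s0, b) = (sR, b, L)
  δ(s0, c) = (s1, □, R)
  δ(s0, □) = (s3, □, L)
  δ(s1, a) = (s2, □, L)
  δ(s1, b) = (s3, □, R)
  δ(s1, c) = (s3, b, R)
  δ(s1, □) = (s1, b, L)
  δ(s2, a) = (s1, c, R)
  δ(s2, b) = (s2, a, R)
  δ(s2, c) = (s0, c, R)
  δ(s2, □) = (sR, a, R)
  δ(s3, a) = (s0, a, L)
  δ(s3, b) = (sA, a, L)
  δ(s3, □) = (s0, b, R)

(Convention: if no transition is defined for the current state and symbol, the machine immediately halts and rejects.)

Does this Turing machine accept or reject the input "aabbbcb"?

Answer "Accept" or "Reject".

Execution trace:
Initial: [s0]aabbbcb
Step 1: δ(s0, a) = (s2, c, R) → c[s2]abbbcb
Step 2: δ(s2, a) = (s1, c, R) → cc[s1]bbbcb
Step 3: δ(s1, b) = (s3, □, R) → cc□[s3]bbcb
Step 4: δ(s3, b) = (sA, a, L) → cc[sA]□abcb

The machine reaches the accept state sA and halts.

Answer: Accept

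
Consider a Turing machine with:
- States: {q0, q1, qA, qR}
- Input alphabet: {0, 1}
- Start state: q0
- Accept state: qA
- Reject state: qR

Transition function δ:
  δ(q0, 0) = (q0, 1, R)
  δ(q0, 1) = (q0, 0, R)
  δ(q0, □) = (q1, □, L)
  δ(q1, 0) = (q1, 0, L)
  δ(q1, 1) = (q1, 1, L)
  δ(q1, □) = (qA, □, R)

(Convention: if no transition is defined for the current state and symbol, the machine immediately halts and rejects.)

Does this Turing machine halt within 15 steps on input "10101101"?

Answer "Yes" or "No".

Execution trace:
Initial: [q0]10101101
Step 1: δ(q0, 1) = (q0, 0, R) → 0[q0]0101101
Step 2: δ(q0, 0) = (q0, 1, R) → 01[q0]101101
Step 3: δ(q0, 1) = (q0, 0, R) → 010[q0]01101
Step 4: δ(q0, 0) = (q0, 1, R) → 0101[q0]1101
Step 5: δ(q0, 1) = (q0, 0, R) → 01010[q0]101
Step 6: δ(q0, 1) = (q0, 0, R) → 010100[q0]01
Step 7: δ(q0, 0) = (q0, 1, R) → 0101001[q0]1
Step 8: δ(q0, 1) = (q0, 0, R) → 01010010[q0]□
Step 9: δ(q0, □) = (q1, □, L) → 0101001[q1]0□
Step 10: δ(q1, 0) = (q1, 0, L) → 010100[q1]10□
Step 11: δ(q1, 1) = (q1, 1, L) → 01010[q1]010□
Step 12: δ(q1, 0) = (q1, 0, L) → 0101[q1]0010□
Step 13: δ(q1, 0) = (q1, 0, L) → 010[q1]10010□
Step 14: δ(q1, 1) = (q1, 1, L) → 01[q1]010010□
Step 15: δ(q1, 0) = (q1, 0, L) → 0[q1]1010010□

The machine has not reached a halting state after 15 steps.
The machine did not halt within the 15-step bound.

Answer: No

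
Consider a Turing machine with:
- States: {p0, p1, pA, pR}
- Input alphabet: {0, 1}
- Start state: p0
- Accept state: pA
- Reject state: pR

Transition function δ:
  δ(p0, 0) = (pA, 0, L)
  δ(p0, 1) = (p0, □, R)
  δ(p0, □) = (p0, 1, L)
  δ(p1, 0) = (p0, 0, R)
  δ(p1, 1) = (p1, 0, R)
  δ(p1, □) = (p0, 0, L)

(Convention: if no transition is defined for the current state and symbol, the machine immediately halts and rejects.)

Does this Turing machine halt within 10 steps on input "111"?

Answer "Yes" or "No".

Execution trace:
Initial: [p0]111
Step 1: δ(p0, 1) = (p0, □, R) → □[p0]11
Step 2: δ(p0, 1) = (p0, □, R) → □□[p0]1
Step 3: δ(p0, 1) = (p0, □, R) → □□□[p0]□
Step 4: δ(p0, □) = (p0, 1, L) → □□[p0]□1
Step 5: δ(p0, □) = (p0, 1, L) → □[p0]□11
Step 6: δ(p0, □) = (p0, 1, L) → [p0]□111
Step 7: δ(p0, □) = (p0, 1, L) → [p0]□1111
Step 8: δ(p0, □) = (p0, 1, L) → [p0]□11111
Step 9: δ(p0, □) = (p0, 1, L) → [p0]□111111
Step 10: δ(p0, □) = (p0, 1, L) → [p0]□1111111

The machine has not reached a halting state after 10 steps.
The machine did not halt within the 10-step bound.

Answer: No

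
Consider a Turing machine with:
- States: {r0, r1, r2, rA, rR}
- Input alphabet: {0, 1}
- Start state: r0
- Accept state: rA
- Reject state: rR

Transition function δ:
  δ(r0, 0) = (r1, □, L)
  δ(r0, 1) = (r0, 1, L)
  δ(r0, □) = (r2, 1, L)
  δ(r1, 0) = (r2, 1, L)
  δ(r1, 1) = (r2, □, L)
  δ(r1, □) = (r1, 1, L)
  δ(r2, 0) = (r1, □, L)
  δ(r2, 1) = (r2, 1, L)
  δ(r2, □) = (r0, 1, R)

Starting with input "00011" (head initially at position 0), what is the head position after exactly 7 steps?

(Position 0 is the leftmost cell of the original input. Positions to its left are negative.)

Execution trace (head position shown):
Step 0: [r0]00011  (head at position 0)
Step 1: move left → [r1]□□0011  (head at position -1)
Step 2: move left → [r1]□1□0011  (head at position -2)
Step 3: move left → [r1]□11□0011  (head at position -3)
Step 4: move left → [r1]□111□0011  (head at position -4)
Step 5: move left → [r1]□1111□0011  (head at position -5)
Step 6: move left → [r1]□11111□0011  (head at position -6)
Step 7: move left → [r1]□111111□0011  (head at position -7)

After 7 steps, the head is at position -7.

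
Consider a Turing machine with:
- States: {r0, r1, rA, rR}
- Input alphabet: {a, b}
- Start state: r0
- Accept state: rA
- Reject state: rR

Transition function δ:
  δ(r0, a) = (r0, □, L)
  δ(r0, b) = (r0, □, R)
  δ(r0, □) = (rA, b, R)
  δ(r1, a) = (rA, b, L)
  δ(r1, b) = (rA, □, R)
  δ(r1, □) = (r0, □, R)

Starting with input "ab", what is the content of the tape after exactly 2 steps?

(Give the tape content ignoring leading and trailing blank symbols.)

Execution trace:
Initial: [r0]ab
Step 1: δ(r0, a) = (r0, □, L) → [r0]□□b
Step 2: δ(r0, □) = (rA, b, R) → b[rA]□b

The machine reaches the accept state rA and halts.

After 2 steps, the tape (ignoring leading/trailing blanks) is: b□b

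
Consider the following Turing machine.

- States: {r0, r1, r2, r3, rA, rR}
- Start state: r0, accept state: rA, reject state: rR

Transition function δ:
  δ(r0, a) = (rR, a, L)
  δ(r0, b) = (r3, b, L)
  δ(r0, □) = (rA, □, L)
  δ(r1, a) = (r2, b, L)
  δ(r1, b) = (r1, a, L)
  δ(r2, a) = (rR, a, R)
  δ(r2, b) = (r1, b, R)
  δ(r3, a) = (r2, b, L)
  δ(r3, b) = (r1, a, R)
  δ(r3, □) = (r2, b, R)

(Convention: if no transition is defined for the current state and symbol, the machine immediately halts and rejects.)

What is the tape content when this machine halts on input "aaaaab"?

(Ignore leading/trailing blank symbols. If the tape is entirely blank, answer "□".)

Execution trace:
Initial: [r0]aaaaab
Step 1: δ(r0, a) = (rR, a, L) → [rR]□aaaaab

The machine reaches the reject state rR and halts.

Final tape (ignoring leading/trailing blanks): aaaaab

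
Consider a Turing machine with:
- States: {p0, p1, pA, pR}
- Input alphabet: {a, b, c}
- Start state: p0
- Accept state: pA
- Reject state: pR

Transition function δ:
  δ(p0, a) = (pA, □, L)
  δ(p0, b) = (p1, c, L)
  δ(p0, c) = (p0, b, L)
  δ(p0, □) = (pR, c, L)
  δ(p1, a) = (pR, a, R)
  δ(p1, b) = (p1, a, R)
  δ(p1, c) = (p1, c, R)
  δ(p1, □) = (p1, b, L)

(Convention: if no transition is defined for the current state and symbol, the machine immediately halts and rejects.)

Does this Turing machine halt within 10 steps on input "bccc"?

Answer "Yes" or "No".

Execution trace:
Initial: [p0]bccc
Step 1: δ(p0, b) = (p1, c, L) → [p1]□cccc
Step 2: δ(p1, □) = (p1, b, L) → [p1]□bcccc
Step 3: δ(p1, □) = (p1, b, L) → [p1]□bbcccc
Step 4: δ(p1, □) = (p1, b, L) → [p1]□bbbcccc
Step 5: δ(p1, □) = (p1, b, L) → [p1]□bbbbcccc
Step 6: δ(p1, □) = (p1, b, L) → [p1]□bbbbbcccc
Step 7: δ(p1, □) = (p1, b, L) → [p1]□bbbbbbcccc
Step 8: δ(p1, □) = (p1, b, L) → [p1]□bbbbbbbcccc
Step 9: δ(p1, □) = (p1, b, L) → [p1]□bbbbbbbbcccc
Step 10: δ(p1, □) = (p1, b, L) → [p1]□bbbbbbbbbcccc

The machine has not reached a halting state after 10 steps.
The machine did not halt within the 10-step bound.

Answer: No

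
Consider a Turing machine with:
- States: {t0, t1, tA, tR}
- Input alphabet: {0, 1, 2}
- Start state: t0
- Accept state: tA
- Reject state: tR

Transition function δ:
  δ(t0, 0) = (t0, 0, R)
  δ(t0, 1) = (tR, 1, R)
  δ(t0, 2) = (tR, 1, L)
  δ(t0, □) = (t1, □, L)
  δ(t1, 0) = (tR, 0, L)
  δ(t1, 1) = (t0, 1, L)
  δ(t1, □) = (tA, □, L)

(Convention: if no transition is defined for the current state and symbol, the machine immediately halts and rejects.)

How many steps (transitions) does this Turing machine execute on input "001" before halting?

Execution trace:
Initial: [t0]001
Step 1: δ(t0, 0) = (t0, 0, R) → 0[t0]01
Step 2: δ(t0, 0) = (t0, 0, R) → 00[t0]1
Step 3: δ(t0, 1) = (tR, 1, R) → 001[tR]□

The machine reaches the reject state tR and halts.

The machine executed 3 steps before halting.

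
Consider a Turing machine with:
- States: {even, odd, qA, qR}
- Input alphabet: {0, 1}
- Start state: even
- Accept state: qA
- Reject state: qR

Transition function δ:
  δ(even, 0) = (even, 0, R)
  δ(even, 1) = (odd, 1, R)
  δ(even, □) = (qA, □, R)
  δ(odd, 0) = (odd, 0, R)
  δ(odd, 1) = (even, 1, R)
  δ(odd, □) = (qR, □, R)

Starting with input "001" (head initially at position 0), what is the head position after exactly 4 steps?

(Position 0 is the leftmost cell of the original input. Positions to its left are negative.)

Execution trace (head position shown):
Step 0: [even]001  (head at position 0)
Step 1: move right → 0[even]01  (head at position 1)
Step 2: move right → 00[even]1  (head at position 2)
Step 3: move right → 001[odd]□  (head at position 3)
Step 4: move right → 001□[qR]□  (head at position 4)

After 4 steps, the head is at position 4.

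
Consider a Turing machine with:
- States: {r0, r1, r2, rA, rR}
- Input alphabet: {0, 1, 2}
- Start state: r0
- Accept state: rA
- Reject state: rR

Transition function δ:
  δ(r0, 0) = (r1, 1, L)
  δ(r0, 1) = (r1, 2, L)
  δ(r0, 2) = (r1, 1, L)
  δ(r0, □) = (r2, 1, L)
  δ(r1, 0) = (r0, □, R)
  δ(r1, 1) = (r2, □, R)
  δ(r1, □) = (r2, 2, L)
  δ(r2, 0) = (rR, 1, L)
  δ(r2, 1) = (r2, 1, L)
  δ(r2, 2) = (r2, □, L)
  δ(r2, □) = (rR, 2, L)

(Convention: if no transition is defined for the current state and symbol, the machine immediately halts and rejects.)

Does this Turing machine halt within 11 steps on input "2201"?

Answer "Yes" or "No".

Execution trace:
Initial: [r0]2201
Step 1: δ(r0, 2) = (r1, 1, L) → [r1]□1201
Step 2: δ(r1, □) = (r2, 2, L) → [r2]□21201
Step 3: δ(r2, □) = (rR, 2, L) → [rR]□221201

The machine reaches the reject state rR and halts.
The machine halted after 3 steps (within the 11-step bound).

Answer: Yes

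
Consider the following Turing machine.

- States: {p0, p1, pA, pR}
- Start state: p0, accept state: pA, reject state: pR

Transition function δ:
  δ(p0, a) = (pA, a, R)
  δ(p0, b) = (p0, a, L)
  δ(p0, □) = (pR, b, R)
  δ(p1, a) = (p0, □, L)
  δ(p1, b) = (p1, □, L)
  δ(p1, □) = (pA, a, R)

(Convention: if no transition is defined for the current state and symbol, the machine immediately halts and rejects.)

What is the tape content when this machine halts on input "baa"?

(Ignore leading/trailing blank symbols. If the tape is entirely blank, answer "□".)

Execution trace:
Initial: [p0]baa
Step 1: δ(p0, b) = (p0, a, L) → [p0]□aaa
Step 2: δ(p0, □) = (pR, b, R) → b[pR]aaa

The machine reaches the reject state pR and halts.

Final tape (ignoring leading/trailing blanks): baaa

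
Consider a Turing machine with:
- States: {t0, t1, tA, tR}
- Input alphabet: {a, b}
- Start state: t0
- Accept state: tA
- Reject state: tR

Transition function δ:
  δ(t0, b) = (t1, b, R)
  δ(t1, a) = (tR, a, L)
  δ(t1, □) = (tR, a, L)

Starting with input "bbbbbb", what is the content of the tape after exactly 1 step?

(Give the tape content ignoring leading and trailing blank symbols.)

Execution trace:
Initial: [t0]bbbbbb
Step 1: δ(t0, b) = (t1, b, R) → b[t1]bbbbb

No transition is defined for δ(t1, b). By convention the machine halts and rejects.

After 1 step, the tape (ignoring leading/trailing blanks) is: bbbbbb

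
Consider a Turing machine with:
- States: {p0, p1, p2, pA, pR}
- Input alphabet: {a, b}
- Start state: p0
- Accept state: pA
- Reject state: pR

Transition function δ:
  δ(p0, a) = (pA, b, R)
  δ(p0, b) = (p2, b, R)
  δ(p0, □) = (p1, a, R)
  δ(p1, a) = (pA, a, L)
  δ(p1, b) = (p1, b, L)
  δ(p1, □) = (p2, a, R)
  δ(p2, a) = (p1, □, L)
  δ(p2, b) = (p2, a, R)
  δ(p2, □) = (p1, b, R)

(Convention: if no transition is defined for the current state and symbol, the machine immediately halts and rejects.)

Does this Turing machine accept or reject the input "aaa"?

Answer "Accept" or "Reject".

Execution trace:
Initial: [p0]aaa
Step 1: δ(p0, a) = (pA, b, R) → b[pA]aa

The machine reaches the accept state pA and halts.

Answer: Accept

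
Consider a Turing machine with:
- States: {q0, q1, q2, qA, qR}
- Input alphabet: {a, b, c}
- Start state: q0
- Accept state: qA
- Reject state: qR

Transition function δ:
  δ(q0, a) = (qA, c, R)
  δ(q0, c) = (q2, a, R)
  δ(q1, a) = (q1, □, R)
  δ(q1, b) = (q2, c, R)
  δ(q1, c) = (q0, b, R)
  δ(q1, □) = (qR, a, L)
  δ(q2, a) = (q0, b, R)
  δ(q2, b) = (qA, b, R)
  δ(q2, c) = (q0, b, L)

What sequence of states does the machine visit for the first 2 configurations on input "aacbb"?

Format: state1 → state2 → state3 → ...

Execution trace:
Initial: [q0]aacbb
Step 1: δ(q0, a) = (qA, c, R) → c[qA]acbb

The machine reaches the accept state qA and halts.

State sequence: q0 → qA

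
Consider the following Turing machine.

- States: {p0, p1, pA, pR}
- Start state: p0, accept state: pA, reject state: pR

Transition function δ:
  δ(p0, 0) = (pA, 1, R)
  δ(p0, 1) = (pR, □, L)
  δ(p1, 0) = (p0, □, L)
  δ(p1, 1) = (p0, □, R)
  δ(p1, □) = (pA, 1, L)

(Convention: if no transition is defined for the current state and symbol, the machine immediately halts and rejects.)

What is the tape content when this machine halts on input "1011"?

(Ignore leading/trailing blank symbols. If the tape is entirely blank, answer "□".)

Execution trace:
Initial: [p0]1011
Step 1: δ(p0, 1) = (pR, □, L) → [pR]□□011

The machine reaches the reject state pR and halts.

Final tape (ignoring leading/trailing blanks): 011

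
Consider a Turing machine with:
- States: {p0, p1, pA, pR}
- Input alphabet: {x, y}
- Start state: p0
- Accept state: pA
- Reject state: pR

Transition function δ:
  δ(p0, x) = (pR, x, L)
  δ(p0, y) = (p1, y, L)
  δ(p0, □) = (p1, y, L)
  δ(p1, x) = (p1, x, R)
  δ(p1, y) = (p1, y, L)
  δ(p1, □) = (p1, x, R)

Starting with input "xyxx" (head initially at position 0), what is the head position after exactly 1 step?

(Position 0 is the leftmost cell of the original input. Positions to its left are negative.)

Execution trace (head position shown):
Step 0: [p0]xyxx  (head at position 0)
Step 1: move left → [pR]□xyxx  (head at position -1)

After 1 step, the head is at position -1.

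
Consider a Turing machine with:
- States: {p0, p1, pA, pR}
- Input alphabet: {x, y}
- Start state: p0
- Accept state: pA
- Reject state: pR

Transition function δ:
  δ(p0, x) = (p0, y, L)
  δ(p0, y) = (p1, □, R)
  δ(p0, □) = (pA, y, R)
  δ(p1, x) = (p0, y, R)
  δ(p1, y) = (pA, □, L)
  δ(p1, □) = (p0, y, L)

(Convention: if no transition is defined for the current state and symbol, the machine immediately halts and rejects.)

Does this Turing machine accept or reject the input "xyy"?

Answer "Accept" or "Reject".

Execution trace:
Initial: [p0]xyy
Step 1: δ(p0, x) = (p0, y, L) → [p0]□yyy
Step 2: δ(p0, □) = (pA, y, R) → y[pA]yyy

The machine reaches the accept state pA and halts.

Answer: Accept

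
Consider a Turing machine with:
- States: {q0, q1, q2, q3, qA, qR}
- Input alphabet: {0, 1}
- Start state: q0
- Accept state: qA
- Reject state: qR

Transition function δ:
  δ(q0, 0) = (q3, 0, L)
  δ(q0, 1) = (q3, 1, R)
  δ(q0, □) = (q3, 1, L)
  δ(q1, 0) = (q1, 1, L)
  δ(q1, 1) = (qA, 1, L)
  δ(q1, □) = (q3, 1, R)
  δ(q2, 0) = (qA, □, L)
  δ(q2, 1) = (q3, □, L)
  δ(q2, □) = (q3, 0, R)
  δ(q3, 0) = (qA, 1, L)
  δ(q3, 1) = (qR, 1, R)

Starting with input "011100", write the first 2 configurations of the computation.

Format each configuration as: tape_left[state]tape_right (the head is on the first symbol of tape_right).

Transitions applied:
Step 1: δ(q0, 0) = (q3, 0, L)

The first 2 configurations are:
[q0]011100 ⊢ [q3]□011100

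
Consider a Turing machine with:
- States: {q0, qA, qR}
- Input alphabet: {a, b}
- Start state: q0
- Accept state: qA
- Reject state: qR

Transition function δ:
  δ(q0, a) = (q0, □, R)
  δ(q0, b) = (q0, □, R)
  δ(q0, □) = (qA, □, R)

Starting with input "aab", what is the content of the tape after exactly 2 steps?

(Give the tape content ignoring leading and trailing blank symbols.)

Execution trace:
Initial: [q0]aab
Step 1: δ(q0, a) = (q0, □, R) → □[q0]ab
Step 2: δ(q0, a) = (q0, □, R) → □□[q0]b

After 2 steps, the tape (ignoring leading/trailing blanks) is: b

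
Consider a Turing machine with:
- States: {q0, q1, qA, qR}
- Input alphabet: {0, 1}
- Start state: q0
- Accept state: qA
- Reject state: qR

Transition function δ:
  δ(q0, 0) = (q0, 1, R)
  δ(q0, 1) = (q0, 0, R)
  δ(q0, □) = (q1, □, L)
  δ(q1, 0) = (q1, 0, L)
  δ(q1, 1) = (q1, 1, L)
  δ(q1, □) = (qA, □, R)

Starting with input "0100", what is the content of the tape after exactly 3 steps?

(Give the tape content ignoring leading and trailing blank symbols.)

Execution trace:
Initial: [q0]0100
Step 1: δ(q0, 0) = (q0, 1, R) → 1[q0]100
Step 2: δ(q0, 1) = (q0, 0, R) → 10[q0]00
Step 3: δ(q0, 0) = (q0, 1, R) → 101[q0]0

After 3 steps, the tape (ignoring leading/trailing blanks) is: 1010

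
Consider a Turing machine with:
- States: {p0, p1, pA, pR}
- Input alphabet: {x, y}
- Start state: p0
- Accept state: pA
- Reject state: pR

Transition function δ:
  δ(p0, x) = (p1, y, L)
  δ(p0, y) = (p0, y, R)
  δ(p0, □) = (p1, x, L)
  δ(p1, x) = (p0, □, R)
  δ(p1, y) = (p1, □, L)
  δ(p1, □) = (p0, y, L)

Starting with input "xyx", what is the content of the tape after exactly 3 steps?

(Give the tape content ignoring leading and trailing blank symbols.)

Execution trace:
Initial: [p0]xyx
Step 1: δ(p0, x) = (p1, y, L) → [p1]□yyx
Step 2: δ(p1, □) = (p0, y, L) → [p0]□yyyx
Step 3: δ(p0, □) = (p1, x, L) → [p1]□xyyyx

After 3 steps, the tape (ignoring leading/trailing blanks) is: xyyyx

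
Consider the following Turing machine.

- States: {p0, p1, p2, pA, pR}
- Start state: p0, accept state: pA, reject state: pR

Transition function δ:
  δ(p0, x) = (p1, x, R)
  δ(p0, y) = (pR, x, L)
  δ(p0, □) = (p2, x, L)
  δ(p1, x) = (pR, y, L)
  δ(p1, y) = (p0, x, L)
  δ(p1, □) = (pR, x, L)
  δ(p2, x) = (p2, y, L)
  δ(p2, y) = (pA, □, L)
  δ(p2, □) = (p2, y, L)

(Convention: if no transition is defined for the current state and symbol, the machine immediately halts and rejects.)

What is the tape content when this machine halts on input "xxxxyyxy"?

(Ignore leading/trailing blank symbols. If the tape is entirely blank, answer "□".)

Execution trace:
Initial: [p0]xxxxyyxy
Step 1: δ(p0, x) = (p1, x, R) → x[p1]xxxyyxy
Step 2: δ(p1, x) = (pR, y, L) → [pR]xyxxyyxy

The machine reaches the reject state pR and halts.

Final tape (ignoring leading/trailing blanks): xyxxyyxy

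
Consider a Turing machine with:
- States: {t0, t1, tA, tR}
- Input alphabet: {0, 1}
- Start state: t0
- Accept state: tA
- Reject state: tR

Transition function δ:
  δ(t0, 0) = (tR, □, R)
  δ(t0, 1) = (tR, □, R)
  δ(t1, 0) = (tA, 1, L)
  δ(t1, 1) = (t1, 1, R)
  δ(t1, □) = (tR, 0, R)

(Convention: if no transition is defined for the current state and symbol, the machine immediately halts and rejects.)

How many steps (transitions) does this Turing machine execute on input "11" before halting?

Execution trace:
Initial: [t0]11
Step 1: δ(t0, 1) = (tR, □, R) → □[tR]1

The machine reaches the reject state tR and halts.

The machine executed 1 step before halting.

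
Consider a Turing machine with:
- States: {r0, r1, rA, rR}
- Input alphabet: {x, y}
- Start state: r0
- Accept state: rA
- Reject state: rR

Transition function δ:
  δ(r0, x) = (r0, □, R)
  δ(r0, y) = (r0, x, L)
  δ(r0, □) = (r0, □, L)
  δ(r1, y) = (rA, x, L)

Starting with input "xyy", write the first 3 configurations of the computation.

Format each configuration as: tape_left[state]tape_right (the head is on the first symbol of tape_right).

Transitions applied:
Step 1: δ(r0, x) = (r0, □, R)
Step 2: δ(r0, y) = (r0, x, L)

The first 3 configurations are:
[r0]xyy ⊢ □[r0]yy ⊢ [r0]□xy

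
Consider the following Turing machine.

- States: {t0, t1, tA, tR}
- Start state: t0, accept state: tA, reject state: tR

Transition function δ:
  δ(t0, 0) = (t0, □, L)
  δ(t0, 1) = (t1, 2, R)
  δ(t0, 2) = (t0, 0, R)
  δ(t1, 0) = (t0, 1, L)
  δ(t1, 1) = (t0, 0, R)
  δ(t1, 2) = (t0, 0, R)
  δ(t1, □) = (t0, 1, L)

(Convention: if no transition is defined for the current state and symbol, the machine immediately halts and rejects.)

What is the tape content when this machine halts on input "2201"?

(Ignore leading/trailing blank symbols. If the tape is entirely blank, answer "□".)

Execution trace:
Initial: [t0]2201
Step 1: δ(t0, 2) = (t0, 0, R) → 0[t0]201
Step 2: δ(t0, 2) = (t0, 0, R) → 00[t0]01
Step 3: δ(t0, 0) = (t0, □, L) → 0[t0]0□1
Step 4: δ(t0, 0) = (t0, □, L) → [t0]0□□1
Step 5: δ(t0, 0) = (t0, □, L) → [t0]□□□□1

No transition is defined for δ(t0, □). By convention the machine halts and rejects.

Final tape (ignoring leading/trailing blanks): 1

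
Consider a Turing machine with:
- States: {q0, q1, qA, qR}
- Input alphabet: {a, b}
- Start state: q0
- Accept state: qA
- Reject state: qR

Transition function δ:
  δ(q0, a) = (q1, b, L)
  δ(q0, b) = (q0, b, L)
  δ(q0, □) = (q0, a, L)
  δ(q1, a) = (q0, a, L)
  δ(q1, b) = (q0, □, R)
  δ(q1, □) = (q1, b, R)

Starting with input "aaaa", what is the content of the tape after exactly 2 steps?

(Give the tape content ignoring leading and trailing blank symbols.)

Execution trace:
Initial: [q0]aaaa
Step 1: δ(q0, a) = (q1, b, L) → [q1]□baaa
Step 2: δ(q1, □) = (q1, b, R) → b[q1]baaa

After 2 steps, the tape (ignoring leading/trailing blanks) is: bbaaa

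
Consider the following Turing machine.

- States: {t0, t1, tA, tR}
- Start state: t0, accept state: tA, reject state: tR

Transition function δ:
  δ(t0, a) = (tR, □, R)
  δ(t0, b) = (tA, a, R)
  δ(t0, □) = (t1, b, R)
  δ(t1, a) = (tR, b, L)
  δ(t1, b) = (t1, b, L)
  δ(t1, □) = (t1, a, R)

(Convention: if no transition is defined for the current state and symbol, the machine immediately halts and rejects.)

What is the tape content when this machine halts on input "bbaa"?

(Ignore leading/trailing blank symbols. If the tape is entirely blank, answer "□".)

Execution trace:
Initial: [t0]bbaa
Step 1: δ(t0, b) = (tA, a, R) → a[tA]baa

The machine reaches the accept state tA and halts.

Final tape (ignoring leading/trailing blanks): abaa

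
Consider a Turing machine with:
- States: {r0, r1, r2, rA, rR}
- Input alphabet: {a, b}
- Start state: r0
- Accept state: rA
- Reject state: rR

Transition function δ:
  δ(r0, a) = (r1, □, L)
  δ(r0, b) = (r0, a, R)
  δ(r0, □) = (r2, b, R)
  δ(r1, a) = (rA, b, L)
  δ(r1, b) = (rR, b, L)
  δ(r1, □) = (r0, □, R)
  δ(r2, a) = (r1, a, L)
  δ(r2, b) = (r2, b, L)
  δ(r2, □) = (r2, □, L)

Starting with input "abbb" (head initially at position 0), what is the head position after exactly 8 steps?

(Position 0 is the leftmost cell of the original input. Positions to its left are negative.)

Execution trace (head position shown):
Step 0: [r0]abbb  (head at position 0)
Step 1: move left → [r1]□□bbb  (head at position -1)
Step 2: move right → □[r0]□bbb  (head at position 0)
Step 3: move right → □b[r2]bbb  (head at position 1)
Step 4: move left → □[r2]bbbb  (head at position 0)
Step 5: move left → [r2]□bbbb  (head at position -1)
Step 6: move left → [r2]□□bbbb  (head at position -2)
Step 7: move left → [r2]□□□bbbb  (head at position -3)
Step 8: move left → [r2]□□□□bbbb  (head at position -4)

After 8 steps, the head is at position -4.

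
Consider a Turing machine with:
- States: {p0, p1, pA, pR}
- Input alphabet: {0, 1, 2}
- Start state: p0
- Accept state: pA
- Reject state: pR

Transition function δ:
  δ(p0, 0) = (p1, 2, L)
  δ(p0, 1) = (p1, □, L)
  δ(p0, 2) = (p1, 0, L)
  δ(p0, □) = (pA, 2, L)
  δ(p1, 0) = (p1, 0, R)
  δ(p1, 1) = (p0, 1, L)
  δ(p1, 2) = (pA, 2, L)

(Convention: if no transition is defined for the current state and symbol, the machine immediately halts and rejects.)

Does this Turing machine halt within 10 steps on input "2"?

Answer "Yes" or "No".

Execution trace:
Initial: [p0]2
Step 1: δ(p0, 2) = (p1, 0, L) → [p1]□0

No transition is defined for δ(p1, □). By convention the machine halts and rejects.
The machine halted after 1 step (within the 10-step bound).

Answer: Yes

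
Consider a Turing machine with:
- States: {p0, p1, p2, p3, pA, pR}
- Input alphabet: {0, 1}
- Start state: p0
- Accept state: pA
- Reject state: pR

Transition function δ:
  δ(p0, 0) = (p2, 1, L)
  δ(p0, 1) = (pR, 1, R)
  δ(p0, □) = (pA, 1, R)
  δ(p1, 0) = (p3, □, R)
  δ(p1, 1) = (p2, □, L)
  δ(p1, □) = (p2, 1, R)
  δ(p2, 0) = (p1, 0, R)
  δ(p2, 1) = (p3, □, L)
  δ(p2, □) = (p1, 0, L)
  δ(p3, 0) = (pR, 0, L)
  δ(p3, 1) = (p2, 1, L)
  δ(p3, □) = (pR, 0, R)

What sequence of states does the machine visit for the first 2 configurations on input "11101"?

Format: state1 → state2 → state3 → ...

Execution trace:
Initial: [p0]11101
Step 1: δ(p0, 1) = (pR, 1, R) → 1[pR]1101

The machine reaches the reject state pR and halts.

State sequence: p0 → pR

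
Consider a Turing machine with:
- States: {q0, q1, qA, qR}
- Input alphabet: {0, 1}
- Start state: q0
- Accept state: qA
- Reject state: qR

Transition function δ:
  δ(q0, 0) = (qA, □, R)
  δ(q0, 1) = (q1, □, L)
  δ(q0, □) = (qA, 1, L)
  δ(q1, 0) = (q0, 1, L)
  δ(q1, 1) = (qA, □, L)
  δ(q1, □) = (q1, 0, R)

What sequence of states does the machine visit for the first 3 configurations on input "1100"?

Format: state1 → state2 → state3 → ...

Execution trace:
Initial: [q0]1100
Step 1: δ(q0, 1) = (q1, □, L) → [q1]□□100
Step 2: δ(q1, □) = (q1, 0, R) → 0[q1]□100

State sequence: q0 → q1 → q1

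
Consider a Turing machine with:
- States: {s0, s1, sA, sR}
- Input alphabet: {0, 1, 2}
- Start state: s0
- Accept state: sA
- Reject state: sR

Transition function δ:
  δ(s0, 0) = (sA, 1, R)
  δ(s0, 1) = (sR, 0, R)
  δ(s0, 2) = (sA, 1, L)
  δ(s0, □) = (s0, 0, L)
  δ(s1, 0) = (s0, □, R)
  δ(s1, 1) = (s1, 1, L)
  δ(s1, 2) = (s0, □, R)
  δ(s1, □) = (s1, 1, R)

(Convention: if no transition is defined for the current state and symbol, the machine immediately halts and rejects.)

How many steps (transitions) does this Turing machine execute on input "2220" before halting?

Execution trace:
Initial: [s0]2220
Step 1: δ(s0, 2) = (sA, 1, L) → [sA]□1220

The machine reaches the accept state sA and halts.

The machine executed 1 step before halting.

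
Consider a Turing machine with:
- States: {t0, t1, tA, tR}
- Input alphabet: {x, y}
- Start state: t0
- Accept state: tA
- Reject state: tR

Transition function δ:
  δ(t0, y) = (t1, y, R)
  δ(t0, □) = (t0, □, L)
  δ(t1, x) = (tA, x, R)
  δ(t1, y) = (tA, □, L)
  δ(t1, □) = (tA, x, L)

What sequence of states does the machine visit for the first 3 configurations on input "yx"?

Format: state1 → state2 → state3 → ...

Execution trace:
Initial: [t0]yx
Step 1: δ(t0, y) = (t1, y, R) → y[t1]x
Step 2: δ(t1, x) = (tA, x, R) → yx[tA]□

The machine reaches the accept state tA and halts.

State sequence: t0 → t1 → tA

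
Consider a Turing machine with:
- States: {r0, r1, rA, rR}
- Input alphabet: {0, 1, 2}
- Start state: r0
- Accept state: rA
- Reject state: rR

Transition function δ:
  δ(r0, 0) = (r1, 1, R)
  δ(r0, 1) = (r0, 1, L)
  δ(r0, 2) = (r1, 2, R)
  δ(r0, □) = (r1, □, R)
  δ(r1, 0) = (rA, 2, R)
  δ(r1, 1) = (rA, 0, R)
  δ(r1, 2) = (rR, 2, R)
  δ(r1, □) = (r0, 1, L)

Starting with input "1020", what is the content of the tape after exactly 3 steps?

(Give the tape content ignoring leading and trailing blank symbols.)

Execution trace:
Initial: [r0]1020
Step 1: δ(r0, 1) = (r0, 1, L) → [r0]□1020
Step 2: δ(r0, □) = (r1, □, R) → □[r1]1020
Step 3: δ(r1, 1) = (rA, 0, R) → □0[rA]020

The machine reaches the accept state rA and halts.

After 3 steps, the tape (ignoring leading/trailing blanks) is: 0020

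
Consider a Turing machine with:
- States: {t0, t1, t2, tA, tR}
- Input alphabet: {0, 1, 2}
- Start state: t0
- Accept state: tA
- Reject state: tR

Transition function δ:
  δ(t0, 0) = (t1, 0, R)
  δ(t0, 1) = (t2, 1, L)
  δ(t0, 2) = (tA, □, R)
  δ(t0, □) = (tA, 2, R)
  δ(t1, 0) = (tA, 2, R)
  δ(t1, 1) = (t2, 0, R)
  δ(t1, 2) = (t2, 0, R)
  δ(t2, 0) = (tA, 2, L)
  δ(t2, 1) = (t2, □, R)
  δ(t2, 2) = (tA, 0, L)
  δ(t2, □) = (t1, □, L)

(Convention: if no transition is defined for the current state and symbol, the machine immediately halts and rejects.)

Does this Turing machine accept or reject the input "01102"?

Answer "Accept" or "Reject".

Execution trace:
Initial: [t0]01102
Step 1: δ(t0, 0) = (t1, 0, R) → 0[t1]1102
Step 2: δ(t1, 1) = (t2, 0, R) → 00[t2]102
Step 3: δ(t2, 1) = (t2, □, R) → 00□[t2]02
Step 4: δ(t2, 0) = (tA, 2, L) → 00[tA]□22

The machine reaches the accept state tA and halts.

Answer: Accept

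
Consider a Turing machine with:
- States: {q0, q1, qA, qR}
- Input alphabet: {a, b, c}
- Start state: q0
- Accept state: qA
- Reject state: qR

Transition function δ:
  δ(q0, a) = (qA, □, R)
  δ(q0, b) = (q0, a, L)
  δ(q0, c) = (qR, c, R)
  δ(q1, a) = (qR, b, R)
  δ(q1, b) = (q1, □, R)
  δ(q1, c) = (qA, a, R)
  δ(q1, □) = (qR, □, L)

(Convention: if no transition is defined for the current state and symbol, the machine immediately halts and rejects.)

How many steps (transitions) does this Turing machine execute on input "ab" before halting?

Execution trace:
Initial: [q0]ab
Step 1: δ(q0, a) = (qA, □, R) → □[qA]b

The machine reaches the accept state qA and halts.

The machine executed 1 step before halting.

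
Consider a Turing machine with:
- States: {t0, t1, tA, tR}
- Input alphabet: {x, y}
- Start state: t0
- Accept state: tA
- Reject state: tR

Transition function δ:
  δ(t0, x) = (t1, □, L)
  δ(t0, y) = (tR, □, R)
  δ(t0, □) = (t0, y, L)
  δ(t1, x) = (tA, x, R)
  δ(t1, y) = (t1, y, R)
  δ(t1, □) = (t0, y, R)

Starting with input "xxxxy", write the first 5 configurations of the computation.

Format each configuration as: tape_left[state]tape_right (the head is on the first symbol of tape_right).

Transitions applied:
Step 1: δ(t0, x) = (t1, □, L)
Step 2: δ(t1, □) = (t0, y, R)
Step 3: δ(t0, □) = (t0, y, L)
Step 4: δ(t0, y) = (tR, □, R)

The first 5 configurations are:
[t0]xxxxy ⊢ [t1]□□xxxy ⊢ y[t0]□xxxy ⊢ [t0]yyxxxy ⊢ □[tR]yxxxy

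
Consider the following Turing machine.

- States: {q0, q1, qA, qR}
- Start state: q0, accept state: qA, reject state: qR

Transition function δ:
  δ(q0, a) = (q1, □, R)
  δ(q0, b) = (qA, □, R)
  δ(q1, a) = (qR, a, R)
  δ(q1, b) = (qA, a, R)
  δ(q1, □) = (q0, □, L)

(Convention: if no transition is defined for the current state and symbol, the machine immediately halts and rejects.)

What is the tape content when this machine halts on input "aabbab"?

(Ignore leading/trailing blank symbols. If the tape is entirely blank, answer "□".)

Execution trace:
Initial: [q0]aabbab
Step 1: δ(q0, a) = (q1, □, R) → □[q1]abbab
Step 2: δ(q1, a) = (qR, a, R) → □a[qR]bbab

The machine reaches the reject state qR and halts.

Final tape (ignoring leading/trailing blanks): abbab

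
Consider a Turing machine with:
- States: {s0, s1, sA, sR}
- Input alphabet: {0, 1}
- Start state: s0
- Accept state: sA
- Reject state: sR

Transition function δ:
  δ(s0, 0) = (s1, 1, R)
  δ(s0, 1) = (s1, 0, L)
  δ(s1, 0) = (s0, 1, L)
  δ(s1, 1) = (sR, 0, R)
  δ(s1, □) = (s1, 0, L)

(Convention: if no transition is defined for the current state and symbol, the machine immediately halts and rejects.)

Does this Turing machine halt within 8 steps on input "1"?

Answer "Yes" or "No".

Execution trace:
Initial: [s0]1
Step 1: δ(s0, 1) = (s1, 0, L) → [s1]□0
Step 2: δ(s1, □) = (s1, 0, L) → [s1]□00
Step 3: δ(s1, □) = (s1, 0, L) → [s1]□000
Step 4: δ(s1, □) = (s1, 0, L) → [s1]□0000
Step 5: δ(s1, □) = (s1, 0, L) → [s1]□00000
Step 6: δ(s1, □) = (s1, 0, L) → [s1]□000000
Step 7: δ(s1, □) = (s1, 0, L) → [s1]□0000000
Step 8: δ(s1, □) = (s1, 0, L) → [s1]□00000000

The machine has not reached a halting state after 8 steps.
The machine did not halt within the 8-step bound.

Answer: No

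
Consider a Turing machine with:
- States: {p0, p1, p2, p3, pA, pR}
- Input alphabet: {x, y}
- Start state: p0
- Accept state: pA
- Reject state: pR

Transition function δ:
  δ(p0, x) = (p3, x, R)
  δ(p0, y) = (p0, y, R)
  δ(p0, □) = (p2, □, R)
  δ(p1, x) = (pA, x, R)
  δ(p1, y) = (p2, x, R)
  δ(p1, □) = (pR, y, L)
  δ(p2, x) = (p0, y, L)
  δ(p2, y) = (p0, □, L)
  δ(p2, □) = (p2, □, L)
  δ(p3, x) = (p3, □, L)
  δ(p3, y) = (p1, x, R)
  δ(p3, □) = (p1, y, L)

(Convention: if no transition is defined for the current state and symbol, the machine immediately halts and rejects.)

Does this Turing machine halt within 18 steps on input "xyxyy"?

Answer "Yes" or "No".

Execution trace:
Initial: [p0]xyxyy
Step 1: δ(p0, x) = (p3, x, R) → x[p3]yxyy
Step 2: δ(p3, y) = (p1, x, R) → xx[p1]xyy
Step 3: δ(p1, x) = (pA, x, R) → xxx[pA]yy

The machine reaches the accept state pA and halts.
The machine halted after 3 steps (within the 18-step bound).

Answer: Yes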